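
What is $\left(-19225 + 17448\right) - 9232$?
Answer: $-11009$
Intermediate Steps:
$\left(-19225 + 17448\right) - 9232 = -1777 - 9232 = -11009$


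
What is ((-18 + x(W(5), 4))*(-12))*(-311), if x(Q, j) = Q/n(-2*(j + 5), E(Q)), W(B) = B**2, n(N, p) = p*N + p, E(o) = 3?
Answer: -1173092/17 ≈ -69005.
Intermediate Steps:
n(N, p) = p + N*p (n(N, p) = N*p + p = p + N*p)
x(Q, j) = Q/(-27 - 6*j) (x(Q, j) = Q/((3*(1 - 2*(j + 5)))) = Q/((3*(1 - 2*(5 + j)))) = Q/((3*(1 + (-10 - 2*j)))) = Q/((3*(-9 - 2*j))) = Q/(-27 - 6*j))
((-18 + x(W(5), 4))*(-12))*(-311) = ((-18 - 1*5**2/(27 + 6*4))*(-12))*(-311) = ((-18 - 1*25/(27 + 24))*(-12))*(-311) = ((-18 - 1*25/51)*(-12))*(-311) = ((-18 - 1*25*1/51)*(-12))*(-311) = ((-18 - 25/51)*(-12))*(-311) = -943/51*(-12)*(-311) = (3772/17)*(-311) = -1173092/17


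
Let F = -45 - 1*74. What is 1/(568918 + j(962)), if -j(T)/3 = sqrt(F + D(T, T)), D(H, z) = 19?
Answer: 284459/161833845812 + 15*I/161833845812 ≈ 1.7577e-6 + 9.2688e-11*I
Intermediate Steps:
F = -119 (F = -45 - 74 = -119)
j(T) = -30*I (j(T) = -3*sqrt(-119 + 19) = -30*I)
1/(568918 + j(962)) = 1/(568918 - 30*I) = (568918 + 30*I)/323667691624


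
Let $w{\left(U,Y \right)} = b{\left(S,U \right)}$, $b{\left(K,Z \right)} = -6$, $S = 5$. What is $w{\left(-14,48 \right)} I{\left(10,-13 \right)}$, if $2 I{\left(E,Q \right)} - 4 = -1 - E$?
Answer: $21$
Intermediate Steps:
$w{\left(U,Y \right)} = -6$
$I{\left(E,Q \right)} = \frac{3}{2} - \frac{E}{2}$ ($I{\left(E,Q \right)} = 2 + \frac{-1 - E}{2} = 2 - \left(\frac{1}{2} + \frac{E}{2}\right) = \frac{3}{2} - \frac{E}{2}$)
$w{\left(-14,48 \right)} I{\left(10,-13 \right)} = - 6 \left(\frac{3}{2} - 5\right) = \left(-6\right) \left(- \frac{7}{2}\right) = 21$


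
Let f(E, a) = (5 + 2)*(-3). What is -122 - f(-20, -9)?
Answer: -101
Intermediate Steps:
f(E, a) = -21 (f(E, a) = 7*(-3) = -21)
-122 - f(-20, -9) = -122 - 1*(-21) = -122 + 21 = -101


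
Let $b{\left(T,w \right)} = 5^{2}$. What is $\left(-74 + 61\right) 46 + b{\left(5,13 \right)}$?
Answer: $-573$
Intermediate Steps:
$b{\left(T,w \right)} = 25$
$\left(-74 + 61\right) 46 + b{\left(5,13 \right)} = \left(-74 + 61\right) 46 + 25 = \left(-13\right) 46 + 25 = -598 + 25 = -573$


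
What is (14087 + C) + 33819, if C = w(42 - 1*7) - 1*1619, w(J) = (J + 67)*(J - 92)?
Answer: 40473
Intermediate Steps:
w(J) = (-92 + J)*(67 + J) (w(J) = (67 + J)*(-92 + J) = (-92 + J)*(67 + J))
C = -7433 (C = (-6164 + (42 - 1*7)**2 - 25*(42 - 1*7)) - 1*1619 = (-6164 + (42 - 7)**2 - 25*(42 - 7)) - 1619 = (-6164 + 35**2 - 25*35) - 1619 = (-6164 + 1225 - 875) - 1619 = -5814 - 1619 = -7433)
(14087 + C) + 33819 = (14087 - 7433) + 33819 = 6654 + 33819 = 40473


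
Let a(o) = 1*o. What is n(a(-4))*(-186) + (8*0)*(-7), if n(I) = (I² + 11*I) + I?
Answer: 5952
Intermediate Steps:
a(o) = o
n(I) = I² + 12*I
n(a(-4))*(-186) + (8*0)*(-7) = -4*(12 - 4)*(-186) + (8*0)*(-7) = -4*8*(-186) + 0*(-7) = -32*(-186) + 0 = 5952 + 0 = 5952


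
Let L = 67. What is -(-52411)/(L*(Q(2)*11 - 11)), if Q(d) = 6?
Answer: 52411/3685 ≈ 14.223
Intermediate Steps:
-(-52411)/(L*(Q(2)*11 - 11)) = -(-52411)/(67*(6*11 - 11)) = -(-52411)/(67*(66 - 11)) = -(-52411)/(67*55) = -(-52411)/3685 = -1*(-52411/3685) = 52411/3685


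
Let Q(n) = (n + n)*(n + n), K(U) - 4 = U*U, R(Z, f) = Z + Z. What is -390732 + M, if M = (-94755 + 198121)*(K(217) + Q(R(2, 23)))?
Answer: 4874039730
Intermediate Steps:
R(Z, f) = 2*Z
K(U) = 4 + U² (K(U) = 4 + U*U = 4 + U²)
Q(n) = 4*n² (Q(n) = (2*n)*(2*n) = 4*n²)
M = 4874430462 (M = (-94755 + 198121)*((4 + 217²) + 4*(2*2)²) = 103366*((4 + 47089) + 4*4²) = 103366*(47093 + 4*16) = 103366*(47093 + 64) = 103366*47157 = 4874430462)
-390732 + M = -390732 + 4874430462 = 4874039730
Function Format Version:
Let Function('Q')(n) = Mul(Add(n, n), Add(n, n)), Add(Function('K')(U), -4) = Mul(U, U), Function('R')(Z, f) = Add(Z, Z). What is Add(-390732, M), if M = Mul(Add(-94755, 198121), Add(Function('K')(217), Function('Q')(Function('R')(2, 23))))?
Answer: 4874039730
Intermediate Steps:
Function('R')(Z, f) = Mul(2, Z)
Function('K')(U) = Add(4, Pow(U, 2)) (Function('K')(U) = Add(4, Mul(U, U)) = Add(4, Pow(U, 2)))
Function('Q')(n) = Mul(4, Pow(n, 2)) (Function('Q')(n) = Mul(Mul(2, n), Mul(2, n)) = Mul(4, Pow(n, 2)))
M = 4874430462 (M = Mul(Add(-94755, 198121), Add(Add(4, Pow(217, 2)), Mul(4, Pow(Mul(2, 2), 2)))) = Mul(103366, Add(Add(4, 47089), Mul(4, Pow(4, 2)))) = Mul(103366, Add(47093, Mul(4, 16))) = Mul(103366, Add(47093, 64)) = Mul(103366, 47157) = 4874430462)
Add(-390732, M) = Add(-390732, 4874430462) = 4874039730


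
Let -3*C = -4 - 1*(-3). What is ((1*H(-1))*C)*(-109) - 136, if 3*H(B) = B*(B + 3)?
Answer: -1006/9 ≈ -111.78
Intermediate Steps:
C = ⅓ (C = -(-4 - 1*(-3))/3 = -(-4 + 3)/3 = -⅓*(-1) = ⅓ ≈ 0.33333)
H(B) = B*(3 + B)/3 (H(B) = (B*(B + 3))/3 = (B*(3 + B))/3 = B*(3 + B)/3)
((1*H(-1))*C)*(-109) - 136 = ((1*((⅓)*(-1)*(3 - 1)))*(⅓))*(-109) - 136 = ((1*((⅓)*(-1)*2))*(⅓))*(-109) - 136 = ((1*(-⅔))*(⅓))*(-109) - 136 = -⅔*⅓*(-109) - 136 = -2/9*(-109) - 136 = 218/9 - 136 = -1006/9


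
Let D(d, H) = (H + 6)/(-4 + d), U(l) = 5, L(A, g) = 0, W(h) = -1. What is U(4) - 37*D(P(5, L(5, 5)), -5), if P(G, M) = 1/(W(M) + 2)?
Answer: 52/3 ≈ 17.333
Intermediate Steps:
P(G, M) = 1 (P(G, M) = 1/(-1 + 2) = 1/1 = 1)
D(d, H) = (6 + H)/(-4 + d)
U(4) - 37*D(P(5, L(5, 5)), -5) = 5 - 37*(6 - 5)/(-4 + 1) = 5 - 37/(-3) = 5 - (-37)/3 = 5 - 37*(-⅓) = 5 + 37/3 = 52/3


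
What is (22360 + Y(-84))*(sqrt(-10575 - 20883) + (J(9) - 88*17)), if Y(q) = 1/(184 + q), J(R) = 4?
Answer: -834028373/25 + 15652007*I*sqrt(642)/100 ≈ -3.3361e+7 + 3.9659e+6*I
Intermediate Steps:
(22360 + Y(-84))*(sqrt(-10575 - 20883) + (J(9) - 88*17)) = (22360 + 1/(184 - 84))*(sqrt(-10575 - 20883) + (4 - 88*17)) = (22360 + 1/100)*(sqrt(-31458) + (4 - 1496)) = (22360 + 1/100)*(7*I*sqrt(642) - 1492) = 2236001*(-1492 + 7*I*sqrt(642))/100 = -834028373/25 + 15652007*I*sqrt(642)/100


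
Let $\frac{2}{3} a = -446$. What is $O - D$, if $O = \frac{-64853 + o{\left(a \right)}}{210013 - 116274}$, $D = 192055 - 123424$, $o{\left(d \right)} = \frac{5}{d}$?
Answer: $- \frac{4303988862383}{62711391} \approx -68632.0$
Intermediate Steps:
$a = -669$ ($a = \frac{3}{2} \left(-446\right) = -669$)
$D = 68631$
$O = - \frac{43386662}{62711391}$ ($O = \frac{-64853 + \frac{5}{-669}}{210013 - 116274} = \frac{-64853 + 5 \left(- \frac{1}{669}\right)}{93739} = \left(-64853 - \frac{5}{669}\right) \frac{1}{93739} = \left(- \frac{43386662}{669}\right) \frac{1}{93739} = - \frac{43386662}{62711391} \approx -0.69185$)
$O - D = - \frac{43386662}{62711391} - 68631 = - \frac{4303988862383}{62711391}$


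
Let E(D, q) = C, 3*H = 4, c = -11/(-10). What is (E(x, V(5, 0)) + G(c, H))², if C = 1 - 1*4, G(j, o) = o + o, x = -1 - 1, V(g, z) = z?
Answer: ⅑ ≈ 0.11111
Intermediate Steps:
c = 11/10 (c = -11*(-⅒) = 11/10 ≈ 1.1000)
H = 4/3 (H = (⅓)*4 = 4/3 ≈ 1.3333)
x = -2
G(j, o) = 2*o
C = -3 (C = 1 - 4 = -3)
E(D, q) = -3
(E(x, V(5, 0)) + G(c, H))² = (-3 + 2*(4/3))² = (-3 + 8/3)² = (-⅓)² = ⅑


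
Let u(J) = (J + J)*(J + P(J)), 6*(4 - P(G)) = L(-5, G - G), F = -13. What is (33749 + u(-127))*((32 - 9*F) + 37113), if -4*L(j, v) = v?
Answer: 2421694642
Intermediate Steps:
L(j, v) = -v/4
P(G) = 4 (P(G) = 4 - (-1)*(G - G)/24 = 4 - (-1)*0/24 = 4 - ⅙*0 = 4 + 0 = 4)
u(J) = 2*J*(4 + J) (u(J) = (J + J)*(J + 4) = (2*J)*(4 + J) = 2*J*(4 + J))
(33749 + u(-127))*((32 - 9*F) + 37113) = (33749 + 2*(-127)*(4 - 127))*((32 - 9*(-13)) + 37113) = (33749 + 2*(-127)*(-123))*((32 + 117) + 37113) = (33749 + 31242)*(149 + 37113) = 64991*37262 = 2421694642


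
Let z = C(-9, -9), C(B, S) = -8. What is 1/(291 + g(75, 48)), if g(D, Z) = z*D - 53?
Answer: -1/362 ≈ -0.0027624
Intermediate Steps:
z = -8
g(D, Z) = -53 - 8*D (g(D, Z) = -8*D - 53 = -53 - 8*D)
1/(291 + g(75, 48)) = 1/(291 + (-53 - 8*75)) = 1/(291 + (-53 - 600)) = 1/(291 - 653) = 1/(-362) = -1/362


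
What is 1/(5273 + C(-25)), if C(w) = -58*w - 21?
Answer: 1/6702 ≈ 0.00014921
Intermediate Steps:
C(w) = -21 - 58*w
1/(5273 + C(-25)) = 1/(5273 + (-21 - 58*(-25))) = 1/(5273 + (-21 + 1450)) = 1/(5273 + 1429) = 1/6702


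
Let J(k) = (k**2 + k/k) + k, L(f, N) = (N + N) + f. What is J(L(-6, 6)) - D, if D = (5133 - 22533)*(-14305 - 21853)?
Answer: -629149157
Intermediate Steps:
L(f, N) = f + 2*N (L(f, N) = 2*N + f = f + 2*N)
D = 629149200 (D = -17400*(-36158) = 629149200)
J(k) = 1 + k + k**2 (J(k) = (k**2 + 1) + k = (1 + k**2) + k = 1 + k + k**2)
J(L(-6, 6)) - D = (1 + (-6 + 2*6) + (-6 + 2*6)**2) - 1*629149200 = (1 + (-6 + 12) + (-6 + 12)**2) - 629149200 = (1 + 6 + 6**2) - 629149200 = (1 + 6 + 36) - 629149200 = 43 - 629149200 = -629149157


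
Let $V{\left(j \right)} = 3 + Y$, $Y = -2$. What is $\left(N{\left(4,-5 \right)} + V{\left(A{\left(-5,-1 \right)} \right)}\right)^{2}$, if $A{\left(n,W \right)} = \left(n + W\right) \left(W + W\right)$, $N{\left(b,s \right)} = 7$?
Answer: $64$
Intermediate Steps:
$A{\left(n,W \right)} = 2 W \left(W + n\right)$ ($A{\left(n,W \right)} = \left(W + n\right) 2 W = 2 W \left(W + n\right)$)
$V{\left(j \right)} = 1$ ($V{\left(j \right)} = 3 - 2 = 1$)
$\left(N{\left(4,-5 \right)} + V{\left(A{\left(-5,-1 \right)} \right)}\right)^{2} = \left(7 + 1\right)^{2} = 8^{2} = 64$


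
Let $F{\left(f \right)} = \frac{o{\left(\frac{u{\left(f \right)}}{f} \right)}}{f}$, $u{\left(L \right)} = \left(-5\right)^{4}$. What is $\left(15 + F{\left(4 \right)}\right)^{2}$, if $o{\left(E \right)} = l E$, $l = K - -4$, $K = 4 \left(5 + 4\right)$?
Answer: $\frac{9954025}{4} \approx 2.4885 \cdot 10^{6}$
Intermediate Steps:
$u{\left(L \right)} = 625$
$K = 36$ ($K = 4 \cdot 9 = 36$)
$l = 40$ ($l = 36 - -4 = 36 + 4 = 40$)
$o{\left(E \right)} = 40 E$
$F{\left(f \right)} = \frac{25000}{f^{2}}$ ($F{\left(f \right)} = \frac{40 \frac{625}{f}}{f} = \frac{25000 \frac{1}{f}}{f} = \frac{25000}{f^{2}}$)
$\left(15 + F{\left(4 \right)}\right)^{2} = \left(15 + \frac{25000}{16}\right)^{2} = \left(15 + 25000 \cdot \frac{1}{16}\right)^{2} = \left(15 + \frac{3125}{2}\right)^{2} = \left(\frac{3155}{2}\right)^{2} = \frac{9954025}{4}$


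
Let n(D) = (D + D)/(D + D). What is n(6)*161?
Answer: 161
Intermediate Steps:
n(D) = 1 (n(D) = (2*D)/((2*D)) = (2*D)*(1/(2*D)) = 1)
n(6)*161 = 1*161 = 161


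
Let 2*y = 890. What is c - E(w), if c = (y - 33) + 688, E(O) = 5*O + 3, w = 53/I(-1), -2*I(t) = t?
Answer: 567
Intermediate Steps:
y = 445 (y = (1/2)*890 = 445)
I(t) = -t/2
w = 106 (w = 53/((-1/2*(-1))) = 53/(1/2) = 53*2 = 106)
E(O) = 3 + 5*O
c = 1100 (c = (445 - 33) + 688 = 412 + 688 = 1100)
c - E(w) = 1100 - (3 + 5*106) = 1100 - (3 + 530) = 1100 - 1*533 = 1100 - 533 = 567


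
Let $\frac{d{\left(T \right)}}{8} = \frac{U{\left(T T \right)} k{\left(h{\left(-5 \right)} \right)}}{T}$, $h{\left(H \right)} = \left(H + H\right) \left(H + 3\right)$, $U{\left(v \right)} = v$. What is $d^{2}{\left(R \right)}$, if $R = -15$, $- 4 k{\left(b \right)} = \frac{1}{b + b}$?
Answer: $\frac{9}{16} \approx 0.5625$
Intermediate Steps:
$h{\left(H \right)} = 2 H \left(3 + H\right)$
$k{\left(b \right)} = - \frac{1}{8 b}$ ($k{\left(b \right)} = - \frac{1}{4 \left(b + b\right)} = - \frac{1}{4 \cdot 2 b} = - \frac{\frac{1}{2} \frac{1}{b}}{4} = - \frac{1}{8 b}$)
$d{\left(T \right)} = - \frac{T}{20}$ ($d{\left(T \right)} = 8 \frac{T T \left(- \frac{1}{8 \cdot 2 \left(-5\right) \left(3 - 5\right)}\right)}{T} = 8 \frac{T^{2} \left(- \frac{1}{8 \cdot 2 \left(-5\right) \left(-2\right)}\right)}{T} = 8 \frac{T^{2} \left(- \frac{1}{8 \cdot 20}\right)}{T} = 8 \frac{T^{2} \left(\left(- \frac{1}{8}\right) \frac{1}{20}\right)}{T} = 8 \frac{T^{2} \left(- \frac{1}{160}\right)}{T} = 8 \frac{\left(- \frac{1}{160}\right) T^{2}}{T} = 8 \left(- \frac{T}{160}\right) = - \frac{T}{20}$)
$d^{2}{\left(R \right)} = \left(\left(- \frac{1}{20}\right) \left(-15\right)\right)^{2} = \left(\frac{3}{4}\right)^{2} = \frac{9}{16}$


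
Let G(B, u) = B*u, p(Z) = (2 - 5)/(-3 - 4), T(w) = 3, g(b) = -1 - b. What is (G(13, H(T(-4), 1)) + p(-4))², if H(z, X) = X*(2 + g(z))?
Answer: 32041/49 ≈ 653.90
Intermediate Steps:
p(Z) = 3/7 (p(Z) = -3/(-7) = -3*(-⅐) = 3/7)
H(z, X) = X*(1 - z) (H(z, X) = X*(2 + (-1 - z)) = X*(1 - z))
(G(13, H(T(-4), 1)) + p(-4))² = (13*(1*(1 - 1*3)) + 3/7)² = (13*(1*(1 - 3)) + 3/7)² = (13*(1*(-2)) + 3/7)² = (13*(-2) + 3/7)² = (-26 + 3/7)² = (-179/7)² = 32041/49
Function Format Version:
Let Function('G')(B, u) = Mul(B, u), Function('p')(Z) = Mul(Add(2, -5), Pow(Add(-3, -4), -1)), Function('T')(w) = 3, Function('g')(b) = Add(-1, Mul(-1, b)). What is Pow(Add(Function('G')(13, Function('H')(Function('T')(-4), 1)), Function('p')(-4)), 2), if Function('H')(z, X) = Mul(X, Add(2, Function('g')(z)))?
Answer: Rational(32041, 49) ≈ 653.90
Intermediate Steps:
Function('p')(Z) = Rational(3, 7) (Function('p')(Z) = Mul(-3, Pow(-7, -1)) = Mul(-3, Rational(-1, 7)) = Rational(3, 7))
Function('H')(z, X) = Mul(X, Add(1, Mul(-1, z))) (Function('H')(z, X) = Mul(X, Add(2, Add(-1, Mul(-1, z)))) = Mul(X, Add(1, Mul(-1, z))))
Pow(Add(Function('G')(13, Function('H')(Function('T')(-4), 1)), Function('p')(-4)), 2) = Pow(Add(Mul(13, Mul(1, Add(1, Mul(-1, 3)))), Rational(3, 7)), 2) = Pow(Add(Mul(13, Mul(1, Add(1, -3))), Rational(3, 7)), 2) = Pow(Add(Mul(13, Mul(1, -2)), Rational(3, 7)), 2) = Pow(Add(Mul(13, -2), Rational(3, 7)), 2) = Pow(Add(-26, Rational(3, 7)), 2) = Pow(Rational(-179, 7), 2) = Rational(32041, 49)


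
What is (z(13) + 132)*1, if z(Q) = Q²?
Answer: 301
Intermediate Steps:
(z(13) + 132)*1 = (13² + 132)*1 = (169 + 132)*1 = 301*1 = 301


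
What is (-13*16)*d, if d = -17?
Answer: 3536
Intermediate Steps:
(-13*16)*d = -13*16*(-17) = -208*(-17) = 3536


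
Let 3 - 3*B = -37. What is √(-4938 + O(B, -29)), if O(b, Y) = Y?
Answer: I*√4967 ≈ 70.477*I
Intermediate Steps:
B = 40/3 (B = 1 - ⅓*(-37) = 1 + 37/3 = 40/3 ≈ 13.333)
√(-4938 + O(B, -29)) = √(-4938 - 29) = √(-4967) = I*√4967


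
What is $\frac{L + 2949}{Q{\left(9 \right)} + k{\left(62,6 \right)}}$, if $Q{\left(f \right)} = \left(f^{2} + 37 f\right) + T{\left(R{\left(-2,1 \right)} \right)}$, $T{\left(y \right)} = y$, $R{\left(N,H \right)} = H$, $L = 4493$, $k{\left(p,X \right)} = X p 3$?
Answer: $\frac{7442}{1531} \approx 4.8609$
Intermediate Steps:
$k{\left(p,X \right)} = 3 X p$
$Q{\left(f \right)} = 1 + f^{2} + 37 f$ ($Q{\left(f \right)} = \left(f^{2} + 37 f\right) + 1 = 1 + f^{2} + 37 f$)
$\frac{L + 2949}{Q{\left(9 \right)} + k{\left(62,6 \right)}} = \frac{4493 + 2949}{\left(1 + 9^{2} + 37 \cdot 9\right) + 3 \cdot 6 \cdot 62} = \frac{7442}{\left(1 + 81 + 333\right) + 1116} = \frac{7442}{415 + 1116} = \frac{7442}{1531}$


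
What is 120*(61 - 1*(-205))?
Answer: 31920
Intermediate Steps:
120*(61 - 1*(-205)) = 120*(61 + 205) = 120*266 = 31920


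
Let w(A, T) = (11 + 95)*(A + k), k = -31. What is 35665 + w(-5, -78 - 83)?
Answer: 31849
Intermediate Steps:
w(A, T) = -3286 + 106*A (w(A, T) = (11 + 95)*(A - 31) = 106*(-31 + A) = -3286 + 106*A)
35665 + w(-5, -78 - 83) = 35665 + (-3286 + 106*(-5)) = 35665 + (-3286 - 530) = 35665 - 3816 = 31849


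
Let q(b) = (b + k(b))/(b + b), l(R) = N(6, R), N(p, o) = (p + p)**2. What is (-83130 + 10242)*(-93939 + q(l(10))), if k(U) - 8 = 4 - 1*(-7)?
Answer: 82163814953/12 ≈ 6.8470e+9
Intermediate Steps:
k(U) = 19 (k(U) = 8 + (4 - 1*(-7)) = 8 + (4 + 7) = 8 + 11 = 19)
N(p, o) = 4*p**2 (N(p, o) = (2*p)**2 = 4*p**2)
l(R) = 144 (l(R) = 4*6**2 = 4*36 = 144)
q(b) = (19 + b)/(2*b) (q(b) = (b + 19)/(b + b) = (19 + b)/((2*b)) = (19 + b)*(1/(2*b)) = (19 + b)/(2*b))
(-83130 + 10242)*(-93939 + q(l(10))) = (-83130 + 10242)*(-93939 + (1/2)*(19 + 144)/144) = -72888*(-93939 + (1/2)*(1/144)*163) = -72888*(-93939 + 163/288) = -72888*(-27054269/288) = 82163814953/12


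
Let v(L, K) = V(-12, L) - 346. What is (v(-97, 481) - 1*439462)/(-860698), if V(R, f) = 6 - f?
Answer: 439705/860698 ≈ 0.51087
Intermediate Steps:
v(L, K) = -340 - L (v(L, K) = (6 - L) - 346 = -340 - L)
(v(-97, 481) - 1*439462)/(-860698) = ((-340 - 1*(-97)) - 1*439462)/(-860698) = ((-340 + 97) - 439462)*(-1/860698) = (-243 - 439462)*(-1/860698) = -439705*(-1/860698) = 439705/860698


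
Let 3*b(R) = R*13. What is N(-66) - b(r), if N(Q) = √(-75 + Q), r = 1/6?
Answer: -13/18 + I*√141 ≈ -0.72222 + 11.874*I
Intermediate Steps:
r = ⅙ ≈ 0.16667
b(R) = 13*R/3 (b(R) = (R*13)/3 = (13*R)/3 = 13*R/3)
N(-66) - b(r) = √(-75 - 66) - 13/(3*6) = √(-141) - 1*13/18 = I*√141 - 13/18 = -13/18 + I*√141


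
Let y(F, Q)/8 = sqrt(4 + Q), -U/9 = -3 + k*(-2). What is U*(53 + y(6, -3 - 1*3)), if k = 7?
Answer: 8109 + 1224*I*sqrt(2) ≈ 8109.0 + 1731.0*I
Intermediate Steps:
U = 153 (U = -9*(-3 + 7*(-2)) = -9*(-3 - 14) = -9*(-17) = 153)
y(F, Q) = 8*sqrt(4 + Q)
U*(53 + y(6, -3 - 1*3)) = 153*(53 + 8*sqrt(4 + (-3 - 1*3))) = 153*(53 + 8*sqrt(4 + (-3 - 3))) = 153*(53 + 8*sqrt(4 - 6)) = 153*(53 + 8*sqrt(-2)) = 153*(53 + 8*(I*sqrt(2))) = 153*(53 + 8*I*sqrt(2)) = 8109 + 1224*I*sqrt(2)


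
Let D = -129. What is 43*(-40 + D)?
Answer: -7267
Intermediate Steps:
43*(-40 + D) = 43*(-40 - 129) = 43*(-169) = -7267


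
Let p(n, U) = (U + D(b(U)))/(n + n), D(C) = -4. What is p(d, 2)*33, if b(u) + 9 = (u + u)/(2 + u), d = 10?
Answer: -33/10 ≈ -3.3000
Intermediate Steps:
b(u) = -9 + 2*u/(2 + u) (b(u) = -9 + (u + u)/(2 + u) = -9 + (2*u)/(2 + u) = -9 + 2*u/(2 + u))
p(n, U) = (-4 + U)/(2*n) (p(n, U) = (U - 4)/(n + n) = (-4 + U)/((2*n)) = (-4 + U)*(1/(2*n)) = (-4 + U)/(2*n))
p(d, 2)*33 = ((½)*(-4 + 2)/10)*33 = ((½)*(⅒)*(-2))*33 = -⅒*33 = -33/10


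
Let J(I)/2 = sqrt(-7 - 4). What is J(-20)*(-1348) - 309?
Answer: -309 - 2696*I*sqrt(11) ≈ -309.0 - 8941.6*I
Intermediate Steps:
J(I) = 2*I*sqrt(11) (J(I) = 2*sqrt(-7 - 4) = 2*sqrt(-11) = 2*(I*sqrt(11)) = 2*I*sqrt(11))
J(-20)*(-1348) - 309 = (2*I*sqrt(11))*(-1348) - 309 = -2696*I*sqrt(11) - 309 = -309 - 2696*I*sqrt(11)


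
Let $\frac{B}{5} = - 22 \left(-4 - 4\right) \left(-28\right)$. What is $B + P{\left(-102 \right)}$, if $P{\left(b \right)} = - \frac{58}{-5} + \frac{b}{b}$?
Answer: $- \frac{123137}{5} \approx -24627.0$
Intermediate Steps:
$P{\left(b \right)} = \frac{63}{5}$ ($P{\left(b \right)} = \left(-58\right) \left(- \frac{1}{5}\right) + 1 = \frac{58}{5} + 1 = \frac{63}{5}$)
$B = -24640$ ($B = 5 - 22 \left(-4 - 4\right) \left(-28\right) = 5 \left(-22\right) \left(-8\right) \left(-28\right) = 5 \cdot 176 \left(-28\right) = 5 \left(-4928\right) = -24640$)
$B + P{\left(-102 \right)} = -24640 + \frac{63}{5} = - \frac{123137}{5}$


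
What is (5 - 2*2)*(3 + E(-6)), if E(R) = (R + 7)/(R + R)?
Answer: 35/12 ≈ 2.9167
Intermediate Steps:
E(R) = (7 + R)/(2*R) (E(R) = (7 + R)/((2*R)) = (7 + R)*(1/(2*R)) = (7 + R)/(2*R))
(5 - 2*2)*(3 + E(-6)) = (5 - 2*2)*(3 + (½)*(7 - 6)/(-6)) = (5 - 4)*(3 + (½)*(-⅙)*1) = 1*(3 - 1/12) = 1*(35/12) = 35/12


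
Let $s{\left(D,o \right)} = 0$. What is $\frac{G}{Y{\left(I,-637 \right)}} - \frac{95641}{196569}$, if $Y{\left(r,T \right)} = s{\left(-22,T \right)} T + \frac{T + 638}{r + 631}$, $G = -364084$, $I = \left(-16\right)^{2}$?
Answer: $- \frac{63480485950693}{196569} \approx -3.2294 \cdot 10^{8}$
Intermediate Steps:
$I = 256$
$Y{\left(r,T \right)} = \frac{638 + T}{631 + r}$ ($Y{\left(r,T \right)} = 0 T + \frac{T + 638}{r + 631} = 0 + \frac{638 + T}{631 + r} = \frac{638 + T}{631 + r}$)
$\frac{G}{Y{\left(I,-637 \right)}} - \frac{95641}{196569} = - \frac{364084}{\frac{1}{631 + 256} \left(638 - 637\right)} - \frac{95641}{196569} = - \frac{364084}{\frac{1}{887} \cdot 1} - \frac{95641}{196569} = - 364084 \frac{1}{\frac{1}{887}} - \frac{95641}{196569} = \left(-364084\right) 887 - \frac{95641}{196569} = -322942508 - \frac{95641}{196569} = - \frac{63480485950693}{196569}$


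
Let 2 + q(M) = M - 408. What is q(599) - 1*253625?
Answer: -253436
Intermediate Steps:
q(M) = -410 + M (q(M) = -2 + (M - 408) = -2 + (-408 + M) = -410 + M)
q(599) - 1*253625 = (-410 + 599) - 1*253625 = 189 - 253625 = -253436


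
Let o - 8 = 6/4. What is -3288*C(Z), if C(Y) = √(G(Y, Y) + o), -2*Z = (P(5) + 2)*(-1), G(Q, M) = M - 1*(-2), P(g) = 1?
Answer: -3288*√13 ≈ -11855.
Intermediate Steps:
o = 19/2 (o = 8 + 6/4 = 8 + 6*(¼) = 8 + 3/2 = 19/2 ≈ 9.5000)
G(Q, M) = 2 + M (G(Q, M) = M + 2 = 2 + M)
Z = 3/2 (Z = -(1 + 2)*(-1)/2 = -3*(-1)/2 = -½*(-3) = 3/2 ≈ 1.5000)
C(Y) = √(23/2 + Y) (C(Y) = √((2 + Y) + 19/2) = √(23/2 + Y))
-3288*C(Z) = -1644*√(46 + 4*(3/2)) = -1644*√(46 + 6) = -1644*√52 = -1644*2*√13 = -3288*√13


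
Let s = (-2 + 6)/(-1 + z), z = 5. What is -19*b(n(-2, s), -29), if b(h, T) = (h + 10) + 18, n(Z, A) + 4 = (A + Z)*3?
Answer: -399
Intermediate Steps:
s = 1 (s = (-2 + 6)/(-1 + 5) = 4/4 = 4*(1/4) = 1)
n(Z, A) = -4 + 3*A + 3*Z (n(Z, A) = -4 + (A + Z)*3 = -4 + (3*A + 3*Z) = -4 + 3*A + 3*Z)
b(h, T) = 28 + h (b(h, T) = (10 + h) + 18 = 28 + h)
-19*b(n(-2, s), -29) = -19*(28 + (-4 + 3*1 + 3*(-2))) = -19*(28 + (-4 + 3 - 6)) = -19*(28 - 7) = -19*21 = -399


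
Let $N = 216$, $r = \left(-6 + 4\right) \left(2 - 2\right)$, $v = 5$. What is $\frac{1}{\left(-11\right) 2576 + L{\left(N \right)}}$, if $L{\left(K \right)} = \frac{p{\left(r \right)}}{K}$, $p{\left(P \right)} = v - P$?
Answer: $- \frac{216}{6120571} \approx -3.5291 \cdot 10^{-5}$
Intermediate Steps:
$r = 0$ ($r = \left(-2\right) 0 = 0$)
$p{\left(P \right)} = 5 - P$
$L{\left(K \right)} = \frac{5}{K}$ ($L{\left(K \right)} = \frac{5 - 0}{K} = \frac{5 + 0}{K} = \frac{5}{K}$)
$\frac{1}{\left(-11\right) 2576 + L{\left(N \right)}} = \frac{1}{\left(-11\right) 2576 + \frac{5}{216}} = \frac{1}{-28336 + 5 \cdot \frac{1}{216}} = \frac{1}{-28336 + \frac{5}{216}} = \frac{1}{- \frac{6120571}{216}} = - \frac{216}{6120571}$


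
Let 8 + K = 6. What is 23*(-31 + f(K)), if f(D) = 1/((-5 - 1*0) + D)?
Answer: -5014/7 ≈ -716.29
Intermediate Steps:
K = -2 (K = -8 + 6 = -2)
f(D) = 1/(-5 + D) (f(D) = 1/((-5 + 0) + D) = 1/(-5 + D))
23*(-31 + f(K)) = 23*(-31 + 1/(-5 - 2)) = 23*(-31 + 1/(-7)) = 23*(-31 - ⅐) = 23*(-218/7) = -5014/7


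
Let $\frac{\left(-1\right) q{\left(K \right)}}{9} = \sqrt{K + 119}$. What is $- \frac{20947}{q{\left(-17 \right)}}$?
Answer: $\frac{20947 \sqrt{102}}{918} \approx 230.45$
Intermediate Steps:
$q{\left(K \right)} = - 9 \sqrt{119 + K}$ ($q{\left(K \right)} = - 9 \sqrt{K + 119} = - 9 \sqrt{119 + K}$)
$- \frac{20947}{q{\left(-17 \right)}} = - \frac{20947}{\left(-9\right) \sqrt{119 - 17}} = - \frac{20947}{\left(-9\right) \sqrt{102}} = - 20947 \left(- \frac{\sqrt{102}}{918}\right) = \frac{20947 \sqrt{102}}{918}$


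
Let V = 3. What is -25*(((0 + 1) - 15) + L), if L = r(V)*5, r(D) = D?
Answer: -25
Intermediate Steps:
L = 15 (L = 3*5 = 15)
-25*(((0 + 1) - 15) + L) = -25*(((0 + 1) - 15) + 15) = -25*((1 - 15) + 15) = -25*(-14 + 15) = -25*1 = -25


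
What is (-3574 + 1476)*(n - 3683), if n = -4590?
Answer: 17356754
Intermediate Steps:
(-3574 + 1476)*(n - 3683) = (-3574 + 1476)*(-4590 - 3683) = -2098*(-8273) = 17356754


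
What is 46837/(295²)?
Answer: 46837/87025 ≈ 0.53820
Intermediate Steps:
46837/(295²) = 46837/87025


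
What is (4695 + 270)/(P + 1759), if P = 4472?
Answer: 1655/2077 ≈ 0.79682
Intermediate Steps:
(4695 + 270)/(P + 1759) = (4695 + 270)/(4472 + 1759) = 4965/6231 = 4965*(1/6231) = 1655/2077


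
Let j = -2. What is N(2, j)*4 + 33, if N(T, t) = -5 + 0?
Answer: 13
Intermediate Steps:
N(T, t) = -5
N(2, j)*4 + 33 = -5*4 + 33 = -20 + 33 = 13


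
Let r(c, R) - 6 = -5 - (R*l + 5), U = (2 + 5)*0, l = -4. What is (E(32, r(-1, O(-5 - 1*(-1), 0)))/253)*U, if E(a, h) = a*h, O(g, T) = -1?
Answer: 0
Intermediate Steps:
U = 0 (U = 7*0 = 0)
r(c, R) = -4 + 4*R (r(c, R) = 6 + (-5 - (R*(-4) + 5)) = 6 + (-5 - (-4*R + 5)) = 6 + (-5 - (5 - 4*R)) = 6 + (-5 + (-5 + 4*R)) = 6 + (-10 + 4*R) = -4 + 4*R)
(E(32, r(-1, O(-5 - 1*(-1), 0)))/253)*U = ((32*(-4 + 4*(-1)))/253)*0 = ((32*(-4 - 4))*(1/253))*0 = ((32*(-8))*(1/253))*0 = -256*1/253*0 = -256/253*0 = 0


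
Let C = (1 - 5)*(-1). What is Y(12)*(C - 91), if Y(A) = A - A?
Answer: 0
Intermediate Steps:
Y(A) = 0
C = 4 (C = -4*(-1) = 4)
Y(12)*(C - 91) = 0*(4 - 91) = 0*(-87) = 0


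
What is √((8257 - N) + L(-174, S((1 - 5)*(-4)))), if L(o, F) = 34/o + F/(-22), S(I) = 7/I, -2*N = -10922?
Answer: √163873064454/7656 ≈ 52.875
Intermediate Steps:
N = 5461 (N = -½*(-10922) = 5461)
L(o, F) = 34/o - F/22 (L(o, F) = 34/o + F*(-1/22) = 34/o - F/22)
√((8257 - N) + L(-174, S((1 - 5)*(-4)))) = √((8257 - 1*5461) + (34/(-174) - 7/(22*((1 - 5)*(-4))))) = √((8257 - 5461) + (34*(-1/174) - 7/(22*((-4*(-4)))))) = √(2796 + (-17/87 - 7/(22*16))) = √(2796 + (-17/87 - 1/22*7/16)) = √(2796 + (-17/87 - 7/352)) = √(2796 - 6593/30624) = √(85618111/30624) = √163873064454/7656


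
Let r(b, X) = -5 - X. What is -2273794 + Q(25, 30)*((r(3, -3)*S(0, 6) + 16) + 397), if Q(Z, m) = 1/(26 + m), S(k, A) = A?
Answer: -127332063/56 ≈ -2.2738e+6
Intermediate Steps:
-2273794 + Q(25, 30)*((r(3, -3)*S(0, 6) + 16) + 397) = -2273794 + (((-5 - 1*(-3))*6 + 16) + 397)/(26 + 30) = -2273794 + (((-5 + 3)*6 + 16) + 397)/56 = -2273794 + ((-2*6 + 16) + 397)/56 = -2273794 + ((-12 + 16) + 397)/56 = -2273794 + (4 + 397)/56 = -2273794 + (1/56)*401 = -2273794 + 401/56 = -127332063/56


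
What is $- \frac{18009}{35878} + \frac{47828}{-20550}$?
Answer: $- \frac{1043028967}{368646450} \approx -2.8293$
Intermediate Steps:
$- \frac{18009}{35878} + \frac{47828}{-20550} = \left(-18009\right) \frac{1}{35878} + 47828 \left(- \frac{1}{20550}\right) = - \frac{18009}{35878} - \frac{23914}{10275} = - \frac{1043028967}{368646450}$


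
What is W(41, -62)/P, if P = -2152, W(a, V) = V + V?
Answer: 31/538 ≈ 0.057621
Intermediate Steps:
W(a, V) = 2*V
W(41, -62)/P = (2*(-62))/(-2152) = -124*(-1/2152) = 31/538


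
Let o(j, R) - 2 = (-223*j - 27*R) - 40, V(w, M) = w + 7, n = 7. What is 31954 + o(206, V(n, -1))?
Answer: -14400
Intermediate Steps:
V(w, M) = 7 + w
o(j, R) = -38 - 223*j - 27*R (o(j, R) = 2 + ((-223*j - 27*R) - 40) = 2 + (-40 - 223*j - 27*R) = -38 - 223*j - 27*R)
31954 + o(206, V(n, -1)) = 31954 + (-38 - 223*206 - 27*(7 + 7)) = 31954 + (-38 - 45938 - 27*14) = 31954 + (-38 - 45938 - 378) = 31954 - 46354 = -14400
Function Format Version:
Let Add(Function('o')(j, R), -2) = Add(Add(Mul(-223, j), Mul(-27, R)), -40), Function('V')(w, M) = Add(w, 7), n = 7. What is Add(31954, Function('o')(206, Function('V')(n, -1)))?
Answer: -14400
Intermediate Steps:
Function('V')(w, M) = Add(7, w)
Function('o')(j, R) = Add(-38, Mul(-223, j), Mul(-27, R)) (Function('o')(j, R) = Add(2, Add(Add(Mul(-223, j), Mul(-27, R)), -40)) = Add(2, Add(-40, Mul(-223, j), Mul(-27, R))) = Add(-38, Mul(-223, j), Mul(-27, R)))
Add(31954, Function('o')(206, Function('V')(n, -1))) = Add(31954, Add(-38, Mul(-223, 206), Mul(-27, Add(7, 7)))) = Add(31954, Add(-38, -45938, Mul(-27, 14))) = Add(31954, Add(-38, -45938, -378)) = Add(31954, -46354) = -14400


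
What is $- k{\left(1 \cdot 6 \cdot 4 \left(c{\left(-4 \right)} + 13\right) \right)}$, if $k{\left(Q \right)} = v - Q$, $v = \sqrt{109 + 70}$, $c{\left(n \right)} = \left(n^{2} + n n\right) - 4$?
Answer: $984 - \sqrt{179} \approx 970.62$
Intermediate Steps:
$c{\left(n \right)} = -4 + 2 n^{2}$ ($c{\left(n \right)} = \left(n^{2} + n^{2}\right) - 4 = 2 n^{2} - 4 = -4 + 2 n^{2}$)
$v = \sqrt{179} \approx 13.379$
$k{\left(Q \right)} = \sqrt{179} - Q$
$- k{\left(1 \cdot 6 \cdot 4 \left(c{\left(-4 \right)} + 13\right) \right)} = - (\sqrt{179} - 1 \cdot 6 \cdot 4 \left(\left(-4 + 2 \left(-4\right)^{2}\right) + 13\right)) = - (\sqrt{179} - 6 \cdot 4 \left(\left(-4 + 2 \cdot 16\right) + 13\right)) = - (\sqrt{179} - 24 \left(\left(-4 + 32\right) + 13\right)) = - (\sqrt{179} - 24 \left(28 + 13\right)) = - (\sqrt{179} - 24 \cdot 41) = - (\sqrt{179} - 984) = - (-984 + \sqrt{179}) = 984 - \sqrt{179}$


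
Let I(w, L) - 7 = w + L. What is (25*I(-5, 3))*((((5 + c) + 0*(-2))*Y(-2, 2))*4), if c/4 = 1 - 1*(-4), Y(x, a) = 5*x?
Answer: -125000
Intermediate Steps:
c = 20 (c = 4*(1 - 1*(-4)) = 4*(1 + 4) = 4*5 = 20)
I(w, L) = 7 + L + w (I(w, L) = 7 + (w + L) = 7 + (L + w) = 7 + L + w)
(25*I(-5, 3))*((((5 + c) + 0*(-2))*Y(-2, 2))*4) = (25*(7 + 3 - 5))*((((5 + 20) + 0*(-2))*(5*(-2)))*4) = (25*5)*(((25 + 0)*(-10))*4) = 125*((25*(-10))*4) = 125*(-250*4) = 125*(-1000) = -125000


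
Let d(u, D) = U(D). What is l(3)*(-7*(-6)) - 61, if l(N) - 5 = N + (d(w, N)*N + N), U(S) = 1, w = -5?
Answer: 527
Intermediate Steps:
d(u, D) = 1
l(N) = 5 + 3*N (l(N) = 5 + (N + (1*N + N)) = 5 + (N + (N + N)) = 5 + (N + 2*N) = 5 + 3*N)
l(3)*(-7*(-6)) - 61 = (5 + 3*3)*(-7*(-6)) - 61 = (5 + 9)*42 - 61 = 14*42 - 61 = 588 - 61 = 527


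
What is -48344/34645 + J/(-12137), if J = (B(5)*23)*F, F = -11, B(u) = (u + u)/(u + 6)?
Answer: -578782778/420486365 ≈ -1.3765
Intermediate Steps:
B(u) = 2*u/(6 + u) (B(u) = (2*u)/(6 + u) = 2*u/(6 + u))
J = -230 (J = ((2*5/(6 + 5))*23)*(-11) = ((2*5/11)*23)*(-11) = ((2*5*(1/11))*23)*(-11) = ((10/11)*23)*(-11) = (230/11)*(-11) = -230)
-48344/34645 + J/(-12137) = -48344/34645 - 230/(-12137) = -48344*1/34645 - 230*(-1/12137) = -48344/34645 + 230/12137 = -578782778/420486365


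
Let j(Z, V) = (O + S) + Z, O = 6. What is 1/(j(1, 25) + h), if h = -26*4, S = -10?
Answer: -1/107 ≈ -0.0093458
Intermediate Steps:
j(Z, V) = -4 + Z (j(Z, V) = (6 - 10) + Z = -4 + Z)
h = -104
1/(j(1, 25) + h) = 1/((-4 + 1) - 104) = 1/(-3 - 104) = 1/(-107) = -1/107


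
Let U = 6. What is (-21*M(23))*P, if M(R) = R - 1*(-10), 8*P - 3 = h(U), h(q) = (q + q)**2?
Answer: -101871/8 ≈ -12734.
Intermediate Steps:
h(q) = 4*q**2 (h(q) = (2*q)**2 = 4*q**2)
P = 147/8 (P = 3/8 + (4*6**2)/8 = 3/8 + (4*36)/8 = 3/8 + (1/8)*144 = 3/8 + 18 = 147/8 ≈ 18.375)
M(R) = 10 + R (M(R) = R + 10 = 10 + R)
(-21*M(23))*P = -21*(10 + 23)*(147/8) = -21*33*(147/8) = -693*147/8 = -101871/8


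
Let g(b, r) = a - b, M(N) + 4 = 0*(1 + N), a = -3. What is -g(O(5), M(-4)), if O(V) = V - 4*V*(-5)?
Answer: 108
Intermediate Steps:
M(N) = -4 (M(N) = -4 + 0*(1 + N) = -4 + 0 = -4)
O(V) = 21*V (O(V) = V - (-20)*V = V + 20*V = 21*V)
g(b, r) = -3 - b
-g(O(5), M(-4)) = -(-3 - 21*5) = -(-3 - 1*105) = -(-3 - 105) = -1*(-108) = 108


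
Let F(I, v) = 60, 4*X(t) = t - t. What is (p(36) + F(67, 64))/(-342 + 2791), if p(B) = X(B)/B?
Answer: 60/2449 ≈ 0.024500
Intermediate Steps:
X(t) = 0 (X(t) = (t - t)/4 = (¼)*0 = 0)
p(B) = 0 (p(B) = 0/B = 0)
(p(36) + F(67, 64))/(-342 + 2791) = (0 + 60)/(-342 + 2791) = 60/2449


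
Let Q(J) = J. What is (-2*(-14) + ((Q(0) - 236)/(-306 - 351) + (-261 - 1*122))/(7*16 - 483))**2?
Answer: 50074177368721/59412600009 ≈ 842.82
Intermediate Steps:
(-2*(-14) + ((Q(0) - 236)/(-306 - 351) + (-261 - 1*122))/(7*16 - 483))**2 = (-2*(-14) + ((0 - 236)/(-306 - 351) + (-261 - 1*122))/(7*16 - 483))**2 = (28 + (-236/(-657) + (-261 - 122))/(112 - 483))**2 = (28 + (-236*(-1/657) - 383)/(-371))**2 = (28 + (236/657 - 383)*(-1/371))**2 = (28 - 251395/657*(-1/371))**2 = (28 + 251395/243747)**2 = (7076311/243747)**2 = 50074177368721/59412600009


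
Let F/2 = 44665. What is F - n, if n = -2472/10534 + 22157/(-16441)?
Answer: 7735645771505/86594747 ≈ 89332.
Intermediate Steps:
F = 89330 (F = 2*44665 = 89330)
n = -137021995/86594747 (n = -2472*1/10534 + 22157*(-1/16441) = -1236/5267 - 22157/16441 = -137021995/86594747 ≈ -1.5823)
F - n = 89330 - 1*(-137021995/86594747) = 89330 + 137021995/86594747 = 7735645771505/86594747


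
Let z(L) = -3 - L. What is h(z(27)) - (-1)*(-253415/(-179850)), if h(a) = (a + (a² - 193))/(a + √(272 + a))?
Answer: -348600643/11834130 - 7447*√2/658 ≈ -45.463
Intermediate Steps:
h(a) = (-193 + a + a²)/(a + √(272 + a)) (h(a) = (a + (-193 + a²))/(a + √(272 + a)) = (-193 + a + a²)/(a + √(272 + a)))
h(z(27)) - (-1)*(-253415/(-179850)) = (-193 + (-3 - 1*27) + (-3 - 1*27)²)/((-3 - 1*27) + √(272 + (-3 - 1*27))) - (-1)*(-253415/(-179850)) = (-193 + (-3 - 27) + (-3 - 27)²)/((-3 - 27) + √(272 + (-3 - 27))) - (-1)*(-253415*(-1/179850)) = (-193 - 30 + (-30)²)/(-30 + √(272 - 30)) - (-1)*50683/35970 = (-193 - 30 + 900)/(-30 + √242) - 1*(-50683/35970) = 677/(-30 + 11*√2) + 50683/35970 = 50683/35970 + 677/(-30 + 11*√2)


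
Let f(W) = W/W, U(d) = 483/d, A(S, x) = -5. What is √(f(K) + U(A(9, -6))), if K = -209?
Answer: I*√2390/5 ≈ 9.7775*I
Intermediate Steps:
f(W) = 1
√(f(K) + U(A(9, -6))) = √(1 + 483/(-5)) = √(1 + 483*(-⅕)) = √(1 - 483/5) = √(-478/5) = I*√2390/5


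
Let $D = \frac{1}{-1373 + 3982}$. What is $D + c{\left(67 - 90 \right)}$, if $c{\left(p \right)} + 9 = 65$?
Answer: $\frac{146105}{2609} \approx 56.0$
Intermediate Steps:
$c{\left(p \right)} = 56$ ($c{\left(p \right)} = -9 + 65 = 56$)
$D = \frac{1}{2609} \approx 0.00038329$
$D + c{\left(67 - 90 \right)} = \frac{1}{2609} + 56 = \frac{146105}{2609}$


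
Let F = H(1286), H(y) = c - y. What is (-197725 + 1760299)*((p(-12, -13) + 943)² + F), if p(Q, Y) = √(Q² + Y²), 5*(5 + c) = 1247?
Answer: 6941894377548/5 + 2947014564*√313 ≈ 1.4405e+12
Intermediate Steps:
c = 1222/5 (c = -5 + (⅕)*1247 = -5 + 1247/5 = 1222/5 ≈ 244.40)
H(y) = 1222/5 - y
F = -5208/5 (F = 1222/5 - 1*1286 = 1222/5 - 1286 = -5208/5 ≈ -1041.6)
(-197725 + 1760299)*((p(-12, -13) + 943)² + F) = (-197725 + 1760299)*((√((-12)² + (-13)²) + 943)² - 5208/5) = 1562574*((√(144 + 169) + 943)² - 5208/5) = 1562574*((√313 + 943)² - 5208/5) = 1562574*((943 + √313)² - 5208/5) = 1562574*(-5208/5 + (943 + √313)²) = -8137885392/5 + 1562574*(943 + √313)²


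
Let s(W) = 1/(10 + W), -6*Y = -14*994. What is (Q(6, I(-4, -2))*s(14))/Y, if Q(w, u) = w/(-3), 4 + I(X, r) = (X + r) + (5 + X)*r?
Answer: -1/27832 ≈ -3.5930e-5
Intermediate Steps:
I(X, r) = -4 + X + r + r*(5 + X) (I(X, r) = -4 + ((X + r) + (5 + X)*r) = -4 + ((X + r) + r*(5 + X)) = -4 + (X + r + r*(5 + X)) = -4 + X + r + r*(5 + X))
Q(w, u) = -w/3 (Q(w, u) = w*(-⅓) = -w/3)
Y = 6958/3 (Y = -(-7)*994/3 = -⅙*(-13916) = 6958/3 ≈ 2319.3)
(Q(6, I(-4, -2))*s(14))/Y = ((-⅓*6)/(10 + 14))/(6958/3) = -2/24*(3/6958) = -2*1/24*(3/6958) = -1/12*3/6958 = -1/27832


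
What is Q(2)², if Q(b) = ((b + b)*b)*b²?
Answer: 1024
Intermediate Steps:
Q(b) = 2*b⁴ (Q(b) = ((2*b)*b)*b² = (2*b²)*b² = 2*b⁴)
Q(2)² = (2*2⁴)² = (2*16)² = 32² = 1024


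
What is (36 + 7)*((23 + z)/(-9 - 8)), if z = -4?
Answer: -817/17 ≈ -48.059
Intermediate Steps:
(36 + 7)*((23 + z)/(-9 - 8)) = (36 + 7)*((23 - 4)/(-9 - 8)) = 43*(19/(-17)) = 43*(19*(-1/17)) = 43*(-19/17) = -817/17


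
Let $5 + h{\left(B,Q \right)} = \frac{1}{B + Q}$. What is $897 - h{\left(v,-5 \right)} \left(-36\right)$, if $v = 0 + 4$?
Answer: $681$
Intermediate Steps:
$v = 4$
$h{\left(B,Q \right)} = -5 + \frac{1}{B + Q}$
$897 - h{\left(v,-5 \right)} \left(-36\right) = 897 - \frac{1 - 20 - -25}{4 - 5} \left(-36\right) = 897 - \frac{1 - 20 + 25}{-1} \left(-36\right) = 897 - \left(-1\right) 6 \left(-36\right) = 897 - \left(-6\right) \left(-36\right) = 897 - 216 = 681$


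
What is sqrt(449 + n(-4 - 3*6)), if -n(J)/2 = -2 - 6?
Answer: sqrt(465) ≈ 21.564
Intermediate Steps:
n(J) = 16 (n(J) = -2*(-2 - 6) = -2*(-8) = 16)
sqrt(449 + n(-4 - 3*6)) = sqrt(449 + 16) = sqrt(465)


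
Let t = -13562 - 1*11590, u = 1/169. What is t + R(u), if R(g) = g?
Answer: -4250687/169 ≈ -25152.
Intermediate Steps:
u = 1/169 ≈ 0.0059172
t = -25152 (t = -13562 - 11590 = -25152)
t + R(u) = -25152 + 1/169 = -4250687/169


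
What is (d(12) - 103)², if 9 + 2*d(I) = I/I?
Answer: 11449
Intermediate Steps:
d(I) = -4 (d(I) = -9/2 + (I/I)/2 = -9/2 + (½)*1 = -9/2 + ½ = -4)
(d(12) - 103)² = (-4 - 103)² = (-107)² = 11449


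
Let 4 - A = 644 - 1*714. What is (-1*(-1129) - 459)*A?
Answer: 49580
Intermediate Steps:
A = 74 (A = 4 - (644 - 1*714) = 4 - (644 - 714) = 4 - 1*(-70) = 4 + 70 = 74)
(-1*(-1129) - 459)*A = (-1*(-1129) - 459)*74 = (1129 - 459)*74 = 670*74 = 49580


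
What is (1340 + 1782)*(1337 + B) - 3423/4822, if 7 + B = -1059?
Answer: 4079707541/4822 ≈ 8.4606e+5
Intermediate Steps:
B = -1066 (B = -7 - 1059 = -1066)
(1340 + 1782)*(1337 + B) - 3423/4822 = (1340 + 1782)*(1337 - 1066) - 3423/4822 = 3122*271 - 3423/4822 = 846062 - 1*3423/4822 = 846062 - 3423/4822 = 4079707541/4822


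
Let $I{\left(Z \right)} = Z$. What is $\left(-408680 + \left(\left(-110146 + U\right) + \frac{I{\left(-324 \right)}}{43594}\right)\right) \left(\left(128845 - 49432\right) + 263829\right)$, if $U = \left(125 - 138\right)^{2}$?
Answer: $- \frac{3880408059676422}{21797} \approx -1.7802 \cdot 10^{11}$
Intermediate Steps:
$U = 169$ ($U = \left(-13\right)^{2} = 169$)
$\left(-408680 + \left(\left(-110146 + U\right) + \frac{I{\left(-324 \right)}}{43594}\right)\right) \left(\left(128845 - 49432\right) + 263829\right) = \left(-408680 + \left(\left(-110146 + 169\right) - \frac{324}{43594}\right)\right) \left(\left(128845 - 49432\right) + 263829\right) = \left(-408680 - \frac{2397168831}{21797}\right) \left(79413 + 263829\right) = \left(-408680 - \frac{2397168831}{21797}\right) 343242 = \left(- \frac{11305166791}{21797}\right) 343242 = - \frac{3880408059676422}{21797}$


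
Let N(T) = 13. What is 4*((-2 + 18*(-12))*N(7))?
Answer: -11336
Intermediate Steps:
4*((-2 + 18*(-12))*N(7)) = 4*((-2 + 18*(-12))*13) = 4*((-2 - 216)*13) = 4*(-218*13) = 4*(-2834) = -11336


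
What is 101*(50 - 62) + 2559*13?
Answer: 32055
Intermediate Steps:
101*(50 - 62) + 2559*13 = 101*(-12) + 33267 = -1212 + 33267 = 32055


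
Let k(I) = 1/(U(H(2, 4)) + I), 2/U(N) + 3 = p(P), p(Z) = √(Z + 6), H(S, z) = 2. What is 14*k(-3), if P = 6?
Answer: 42/13 + 56*√3/13 ≈ 10.692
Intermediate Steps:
p(Z) = √(6 + Z)
U(N) = 2/(-3 + 2*√3) (U(N) = 2/(-3 + √(6 + 6)) = 2/(-3 + √12) = 2/(-3 + 2*√3))
k(I) = 1/(2 + I + 4*√3/3) (k(I) = 1/((2 + 4*√3/3) + I) = 1/(2 + I + 4*√3/3))
14*k(-3) = 14*((3 - 2*√3)/(-2 - 3*(3 - 2*√3))) = 14*((3 - 2*√3)/(-2 + (-9 + 6*√3))) = 14*((3 - 2*√3)/(-11 + 6*√3)) = 14*(3 - 2*√3)/(-11 + 6*√3)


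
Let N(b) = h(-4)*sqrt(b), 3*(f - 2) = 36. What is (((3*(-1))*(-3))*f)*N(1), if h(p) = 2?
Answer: 252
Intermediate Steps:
f = 14 (f = 2 + (1/3)*36 = 2 + 12 = 14)
N(b) = 2*sqrt(b)
(((3*(-1))*(-3))*f)*N(1) = (((3*(-1))*(-3))*14)*(2*sqrt(1)) = (-3*(-3)*14)*(2*1) = (9*14)*2 = 126*2 = 252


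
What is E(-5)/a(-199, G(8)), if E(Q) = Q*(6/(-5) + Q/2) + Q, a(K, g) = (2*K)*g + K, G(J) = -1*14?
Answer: 1/398 ≈ 0.0025126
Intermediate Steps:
G(J) = -14
a(K, g) = K + 2*K*g (a(K, g) = 2*K*g + K = K + 2*K*g)
E(Q) = Q + Q*(-6/5 + Q/2) (E(Q) = Q*(6*(-⅕) + Q*(½)) + Q = Q*(-6/5 + Q/2) + Q = Q + Q*(-6/5 + Q/2))
E(-5)/a(-199, G(8)) = ((⅒)*(-5)*(-2 + 5*(-5)))/((-199*(1 + 2*(-14)))) = ((⅒)*(-5)*(-2 - 25))/((-199*(1 - 28))) = ((⅒)*(-5)*(-27))/((-199*(-27))) = (27/2)/5373 = (27/2)*(1/5373) = 1/398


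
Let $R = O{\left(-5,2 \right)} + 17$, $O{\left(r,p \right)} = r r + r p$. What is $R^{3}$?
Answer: $32768$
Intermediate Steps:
$O{\left(r,p \right)} = r^{2} + p r$
$R = 32$ ($R = - 5 \left(2 - 5\right) + 17 = \left(-5\right) \left(-3\right) + 17 = 15 + 17 = 32$)
$R^{3} = 32^{3} = 32768$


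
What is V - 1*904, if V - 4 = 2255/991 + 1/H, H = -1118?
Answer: -994624101/1107938 ≈ -897.73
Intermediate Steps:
V = 6951851/1107938 (V = 4 + (2255/991 + 1/(-1118)) = 4 + (2255*(1/991) - 1/1118) = 4 + (2255/991 - 1/1118) = 4 + 2520099/1107938 = 6951851/1107938 ≈ 6.2746)
V - 1*904 = 6951851/1107938 - 1*904 = 6951851/1107938 - 904 = -994624101/1107938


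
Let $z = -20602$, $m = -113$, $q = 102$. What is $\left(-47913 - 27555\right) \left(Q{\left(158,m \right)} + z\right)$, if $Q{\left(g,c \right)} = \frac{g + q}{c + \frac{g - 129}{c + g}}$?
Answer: $\frac{491369374551}{316} \approx 1.555 \cdot 10^{9}$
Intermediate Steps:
$Q{\left(g,c \right)} = \frac{102 + g}{c + \frac{-129 + g}{c + g}}$ ($Q{\left(g,c \right)} = \frac{g + 102}{c + \frac{g - 129}{c + g}} = \frac{102 + g}{c + \frac{-129 + g}{c + g}}$)
$\left(-47913 - 27555\right) \left(Q{\left(158,m \right)} + z\right) = \left(-47913 - 27555\right) \left(\frac{158^{2} + 102 \left(-113\right) + 102 \cdot 158 - 17854}{-129 + 158 + \left(-113\right)^{2} - 17854} - 20602\right) = - 75468 \left(\frac{24964 - 11526 + 16116 - 17854}{-129 + 158 + 12769 - 17854} - 20602\right) = - 75468 \left(\frac{1}{-5056} \cdot 11700 - 20602\right) = - 75468 \left(\left(- \frac{1}{5056}\right) 11700 - 20602\right) = - 75468 \left(- \frac{2925}{1264} - 20602\right) = \left(-75468\right) \left(- \frac{26043853}{1264}\right) = \frac{491369374551}{316}$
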